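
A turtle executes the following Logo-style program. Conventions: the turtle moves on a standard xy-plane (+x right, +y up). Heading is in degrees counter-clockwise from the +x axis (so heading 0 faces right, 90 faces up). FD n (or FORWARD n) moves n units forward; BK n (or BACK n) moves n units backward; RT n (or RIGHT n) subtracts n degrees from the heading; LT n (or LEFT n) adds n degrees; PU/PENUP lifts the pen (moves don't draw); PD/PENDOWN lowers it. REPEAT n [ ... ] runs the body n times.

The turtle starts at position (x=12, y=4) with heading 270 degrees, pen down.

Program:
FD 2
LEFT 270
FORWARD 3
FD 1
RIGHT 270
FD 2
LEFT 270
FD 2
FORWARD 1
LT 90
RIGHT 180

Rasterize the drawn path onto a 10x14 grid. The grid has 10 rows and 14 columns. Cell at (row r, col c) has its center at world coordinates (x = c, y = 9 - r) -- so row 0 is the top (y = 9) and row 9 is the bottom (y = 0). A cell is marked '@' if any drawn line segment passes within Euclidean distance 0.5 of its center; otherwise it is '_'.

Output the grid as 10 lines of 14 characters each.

Answer: ______________
______________
______________
______________
______________
____________@_
____________@_
________@@@@@_
________@_____
_____@@@@_____

Derivation:
Segment 0: (12,4) -> (12,2)
Segment 1: (12,2) -> (9,2)
Segment 2: (9,2) -> (8,2)
Segment 3: (8,2) -> (8,0)
Segment 4: (8,0) -> (6,0)
Segment 5: (6,0) -> (5,0)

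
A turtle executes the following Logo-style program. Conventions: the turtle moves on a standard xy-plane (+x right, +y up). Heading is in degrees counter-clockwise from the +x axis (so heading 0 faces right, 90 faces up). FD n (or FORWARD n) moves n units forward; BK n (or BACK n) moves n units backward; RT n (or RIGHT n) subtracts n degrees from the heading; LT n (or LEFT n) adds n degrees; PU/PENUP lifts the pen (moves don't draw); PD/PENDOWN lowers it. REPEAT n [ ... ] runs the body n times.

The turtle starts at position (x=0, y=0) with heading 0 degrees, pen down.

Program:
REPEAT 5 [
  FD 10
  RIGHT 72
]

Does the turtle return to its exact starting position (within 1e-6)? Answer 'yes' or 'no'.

Executing turtle program step by step:
Start: pos=(0,0), heading=0, pen down
REPEAT 5 [
  -- iteration 1/5 --
  FD 10: (0,0) -> (10,0) [heading=0, draw]
  RT 72: heading 0 -> 288
  -- iteration 2/5 --
  FD 10: (10,0) -> (13.09,-9.511) [heading=288, draw]
  RT 72: heading 288 -> 216
  -- iteration 3/5 --
  FD 10: (13.09,-9.511) -> (5,-15.388) [heading=216, draw]
  RT 72: heading 216 -> 144
  -- iteration 4/5 --
  FD 10: (5,-15.388) -> (-3.09,-9.511) [heading=144, draw]
  RT 72: heading 144 -> 72
  -- iteration 5/5 --
  FD 10: (-3.09,-9.511) -> (0,0) [heading=72, draw]
  RT 72: heading 72 -> 0
]
Final: pos=(0,0), heading=0, 5 segment(s) drawn

Start position: (0, 0)
Final position: (0, 0)
Distance = 0; < 1e-6 -> CLOSED

Answer: yes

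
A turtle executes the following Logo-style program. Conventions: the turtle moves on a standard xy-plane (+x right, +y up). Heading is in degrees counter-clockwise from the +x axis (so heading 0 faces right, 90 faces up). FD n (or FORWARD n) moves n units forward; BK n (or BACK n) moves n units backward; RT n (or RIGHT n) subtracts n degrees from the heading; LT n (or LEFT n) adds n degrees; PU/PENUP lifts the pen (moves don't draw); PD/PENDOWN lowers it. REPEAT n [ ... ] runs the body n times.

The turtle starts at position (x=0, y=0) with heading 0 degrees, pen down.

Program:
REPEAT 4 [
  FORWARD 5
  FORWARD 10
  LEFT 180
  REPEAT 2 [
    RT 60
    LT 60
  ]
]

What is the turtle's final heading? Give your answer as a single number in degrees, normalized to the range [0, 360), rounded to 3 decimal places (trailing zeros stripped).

Answer: 0

Derivation:
Executing turtle program step by step:
Start: pos=(0,0), heading=0, pen down
REPEAT 4 [
  -- iteration 1/4 --
  FD 5: (0,0) -> (5,0) [heading=0, draw]
  FD 10: (5,0) -> (15,0) [heading=0, draw]
  LT 180: heading 0 -> 180
  REPEAT 2 [
    -- iteration 1/2 --
    RT 60: heading 180 -> 120
    LT 60: heading 120 -> 180
    -- iteration 2/2 --
    RT 60: heading 180 -> 120
    LT 60: heading 120 -> 180
  ]
  -- iteration 2/4 --
  FD 5: (15,0) -> (10,0) [heading=180, draw]
  FD 10: (10,0) -> (0,0) [heading=180, draw]
  LT 180: heading 180 -> 0
  REPEAT 2 [
    -- iteration 1/2 --
    RT 60: heading 0 -> 300
    LT 60: heading 300 -> 0
    -- iteration 2/2 --
    RT 60: heading 0 -> 300
    LT 60: heading 300 -> 0
  ]
  -- iteration 3/4 --
  FD 5: (0,0) -> (5,0) [heading=0, draw]
  FD 10: (5,0) -> (15,0) [heading=0, draw]
  LT 180: heading 0 -> 180
  REPEAT 2 [
    -- iteration 1/2 --
    RT 60: heading 180 -> 120
    LT 60: heading 120 -> 180
    -- iteration 2/2 --
    RT 60: heading 180 -> 120
    LT 60: heading 120 -> 180
  ]
  -- iteration 4/4 --
  FD 5: (15,0) -> (10,0) [heading=180, draw]
  FD 10: (10,0) -> (0,0) [heading=180, draw]
  LT 180: heading 180 -> 0
  REPEAT 2 [
    -- iteration 1/2 --
    RT 60: heading 0 -> 300
    LT 60: heading 300 -> 0
    -- iteration 2/2 --
    RT 60: heading 0 -> 300
    LT 60: heading 300 -> 0
  ]
]
Final: pos=(0,0), heading=0, 8 segment(s) drawn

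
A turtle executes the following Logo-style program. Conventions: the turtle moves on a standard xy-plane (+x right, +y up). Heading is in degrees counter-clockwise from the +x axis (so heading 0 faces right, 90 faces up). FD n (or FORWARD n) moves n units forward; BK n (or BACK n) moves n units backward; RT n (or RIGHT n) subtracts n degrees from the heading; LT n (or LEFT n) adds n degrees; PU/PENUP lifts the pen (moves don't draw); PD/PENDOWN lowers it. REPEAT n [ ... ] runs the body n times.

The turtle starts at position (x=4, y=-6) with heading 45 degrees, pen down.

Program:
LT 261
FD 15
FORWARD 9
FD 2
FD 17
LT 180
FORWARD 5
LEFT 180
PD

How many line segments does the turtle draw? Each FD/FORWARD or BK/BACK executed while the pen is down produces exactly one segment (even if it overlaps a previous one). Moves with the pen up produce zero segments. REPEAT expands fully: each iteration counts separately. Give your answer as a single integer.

Executing turtle program step by step:
Start: pos=(4,-6), heading=45, pen down
LT 261: heading 45 -> 306
FD 15: (4,-6) -> (12.817,-18.135) [heading=306, draw]
FD 9: (12.817,-18.135) -> (18.107,-25.416) [heading=306, draw]
FD 2: (18.107,-25.416) -> (19.282,-27.034) [heading=306, draw]
FD 17: (19.282,-27.034) -> (29.275,-40.788) [heading=306, draw]
LT 180: heading 306 -> 126
FD 5: (29.275,-40.788) -> (26.336,-36.743) [heading=126, draw]
LT 180: heading 126 -> 306
PD: pen down
Final: pos=(26.336,-36.743), heading=306, 5 segment(s) drawn
Segments drawn: 5

Answer: 5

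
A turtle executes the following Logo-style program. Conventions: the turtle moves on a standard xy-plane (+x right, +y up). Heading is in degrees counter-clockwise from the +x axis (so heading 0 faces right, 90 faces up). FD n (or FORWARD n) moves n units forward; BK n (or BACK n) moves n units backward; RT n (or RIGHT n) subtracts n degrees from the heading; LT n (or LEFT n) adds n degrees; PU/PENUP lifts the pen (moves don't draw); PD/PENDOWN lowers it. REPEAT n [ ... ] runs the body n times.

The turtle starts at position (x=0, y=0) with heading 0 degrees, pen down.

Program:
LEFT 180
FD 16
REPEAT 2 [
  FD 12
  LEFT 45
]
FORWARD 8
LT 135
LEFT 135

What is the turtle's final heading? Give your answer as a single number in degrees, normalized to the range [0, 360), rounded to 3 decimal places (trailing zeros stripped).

Executing turtle program step by step:
Start: pos=(0,0), heading=0, pen down
LT 180: heading 0 -> 180
FD 16: (0,0) -> (-16,0) [heading=180, draw]
REPEAT 2 [
  -- iteration 1/2 --
  FD 12: (-16,0) -> (-28,0) [heading=180, draw]
  LT 45: heading 180 -> 225
  -- iteration 2/2 --
  FD 12: (-28,0) -> (-36.485,-8.485) [heading=225, draw]
  LT 45: heading 225 -> 270
]
FD 8: (-36.485,-8.485) -> (-36.485,-16.485) [heading=270, draw]
LT 135: heading 270 -> 45
LT 135: heading 45 -> 180
Final: pos=(-36.485,-16.485), heading=180, 4 segment(s) drawn

Answer: 180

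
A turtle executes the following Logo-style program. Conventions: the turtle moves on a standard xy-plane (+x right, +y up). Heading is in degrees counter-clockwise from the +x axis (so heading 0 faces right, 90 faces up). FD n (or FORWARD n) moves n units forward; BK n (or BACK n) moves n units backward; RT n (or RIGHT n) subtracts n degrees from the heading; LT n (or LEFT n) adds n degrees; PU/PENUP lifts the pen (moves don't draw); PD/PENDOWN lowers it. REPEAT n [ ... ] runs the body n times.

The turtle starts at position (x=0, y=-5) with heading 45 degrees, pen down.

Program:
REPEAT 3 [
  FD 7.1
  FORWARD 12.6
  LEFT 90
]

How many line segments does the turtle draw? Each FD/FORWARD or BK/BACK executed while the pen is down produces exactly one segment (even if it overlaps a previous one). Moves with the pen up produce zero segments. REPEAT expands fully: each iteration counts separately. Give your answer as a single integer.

Answer: 6

Derivation:
Executing turtle program step by step:
Start: pos=(0,-5), heading=45, pen down
REPEAT 3 [
  -- iteration 1/3 --
  FD 7.1: (0,-5) -> (5.02,0.02) [heading=45, draw]
  FD 12.6: (5.02,0.02) -> (13.93,8.93) [heading=45, draw]
  LT 90: heading 45 -> 135
  -- iteration 2/3 --
  FD 7.1: (13.93,8.93) -> (8.91,13.95) [heading=135, draw]
  FD 12.6: (8.91,13.95) -> (0,22.86) [heading=135, draw]
  LT 90: heading 135 -> 225
  -- iteration 3/3 --
  FD 7.1: (0,22.86) -> (-5.02,17.84) [heading=225, draw]
  FD 12.6: (-5.02,17.84) -> (-13.93,8.93) [heading=225, draw]
  LT 90: heading 225 -> 315
]
Final: pos=(-13.93,8.93), heading=315, 6 segment(s) drawn
Segments drawn: 6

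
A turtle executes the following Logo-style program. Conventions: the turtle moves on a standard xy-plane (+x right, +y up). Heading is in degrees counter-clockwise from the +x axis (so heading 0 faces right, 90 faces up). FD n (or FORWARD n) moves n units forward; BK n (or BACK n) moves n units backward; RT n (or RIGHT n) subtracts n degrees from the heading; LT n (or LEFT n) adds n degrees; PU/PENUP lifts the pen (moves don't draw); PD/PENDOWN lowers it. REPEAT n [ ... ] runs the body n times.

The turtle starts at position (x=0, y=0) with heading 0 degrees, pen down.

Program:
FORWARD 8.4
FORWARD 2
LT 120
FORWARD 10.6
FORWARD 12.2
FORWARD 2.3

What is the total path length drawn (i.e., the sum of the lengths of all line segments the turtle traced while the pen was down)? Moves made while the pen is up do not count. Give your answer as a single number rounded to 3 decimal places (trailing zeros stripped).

Executing turtle program step by step:
Start: pos=(0,0), heading=0, pen down
FD 8.4: (0,0) -> (8.4,0) [heading=0, draw]
FD 2: (8.4,0) -> (10.4,0) [heading=0, draw]
LT 120: heading 0 -> 120
FD 10.6: (10.4,0) -> (5.1,9.18) [heading=120, draw]
FD 12.2: (5.1,9.18) -> (-1,19.745) [heading=120, draw]
FD 2.3: (-1,19.745) -> (-2.15,21.737) [heading=120, draw]
Final: pos=(-2.15,21.737), heading=120, 5 segment(s) drawn

Segment lengths:
  seg 1: (0,0) -> (8.4,0), length = 8.4
  seg 2: (8.4,0) -> (10.4,0), length = 2
  seg 3: (10.4,0) -> (5.1,9.18), length = 10.6
  seg 4: (5.1,9.18) -> (-1,19.745), length = 12.2
  seg 5: (-1,19.745) -> (-2.15,21.737), length = 2.3
Total = 35.5

Answer: 35.5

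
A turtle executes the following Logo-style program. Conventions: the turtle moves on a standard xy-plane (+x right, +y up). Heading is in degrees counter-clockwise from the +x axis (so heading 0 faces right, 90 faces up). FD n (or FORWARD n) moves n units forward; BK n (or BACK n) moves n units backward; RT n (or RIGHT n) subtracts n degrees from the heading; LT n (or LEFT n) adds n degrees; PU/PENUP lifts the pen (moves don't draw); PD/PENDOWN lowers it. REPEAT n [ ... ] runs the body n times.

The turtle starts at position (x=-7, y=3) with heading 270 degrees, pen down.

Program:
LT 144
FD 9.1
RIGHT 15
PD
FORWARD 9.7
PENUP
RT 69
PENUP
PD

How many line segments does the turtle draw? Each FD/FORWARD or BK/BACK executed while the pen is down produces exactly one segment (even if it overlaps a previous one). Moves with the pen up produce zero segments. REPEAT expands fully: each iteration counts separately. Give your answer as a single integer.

Executing turtle program step by step:
Start: pos=(-7,3), heading=270, pen down
LT 144: heading 270 -> 54
FD 9.1: (-7,3) -> (-1.651,10.362) [heading=54, draw]
RT 15: heading 54 -> 39
PD: pen down
FD 9.7: (-1.651,10.362) -> (5.887,16.466) [heading=39, draw]
PU: pen up
RT 69: heading 39 -> 330
PU: pen up
PD: pen down
Final: pos=(5.887,16.466), heading=330, 2 segment(s) drawn
Segments drawn: 2

Answer: 2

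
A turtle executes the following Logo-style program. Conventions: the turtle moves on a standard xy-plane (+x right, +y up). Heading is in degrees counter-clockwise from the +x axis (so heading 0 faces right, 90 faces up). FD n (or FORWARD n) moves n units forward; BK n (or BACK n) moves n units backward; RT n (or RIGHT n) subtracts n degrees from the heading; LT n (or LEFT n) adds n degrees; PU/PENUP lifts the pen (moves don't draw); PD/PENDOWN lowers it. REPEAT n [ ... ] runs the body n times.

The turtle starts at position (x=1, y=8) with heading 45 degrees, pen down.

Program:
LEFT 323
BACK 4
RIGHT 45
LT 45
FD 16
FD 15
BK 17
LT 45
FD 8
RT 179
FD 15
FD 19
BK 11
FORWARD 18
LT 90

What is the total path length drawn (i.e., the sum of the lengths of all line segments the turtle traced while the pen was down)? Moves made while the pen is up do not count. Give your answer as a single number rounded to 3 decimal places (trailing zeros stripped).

Answer: 123

Derivation:
Executing turtle program step by step:
Start: pos=(1,8), heading=45, pen down
LT 323: heading 45 -> 8
BK 4: (1,8) -> (-2.961,7.443) [heading=8, draw]
RT 45: heading 8 -> 323
LT 45: heading 323 -> 8
FD 16: (-2.961,7.443) -> (12.883,9.67) [heading=8, draw]
FD 15: (12.883,9.67) -> (27.737,11.758) [heading=8, draw]
BK 17: (27.737,11.758) -> (10.903,9.392) [heading=8, draw]
LT 45: heading 8 -> 53
FD 8: (10.903,9.392) -> (15.717,15.781) [heading=53, draw]
RT 179: heading 53 -> 234
FD 15: (15.717,15.781) -> (6.9,3.646) [heading=234, draw]
FD 19: (6.9,3.646) -> (-4.267,-11.726) [heading=234, draw]
BK 11: (-4.267,-11.726) -> (2.198,-2.827) [heading=234, draw]
FD 18: (2.198,-2.827) -> (-8.382,-17.389) [heading=234, draw]
LT 90: heading 234 -> 324
Final: pos=(-8.382,-17.389), heading=324, 9 segment(s) drawn

Segment lengths:
  seg 1: (1,8) -> (-2.961,7.443), length = 4
  seg 2: (-2.961,7.443) -> (12.883,9.67), length = 16
  seg 3: (12.883,9.67) -> (27.737,11.758), length = 15
  seg 4: (27.737,11.758) -> (10.903,9.392), length = 17
  seg 5: (10.903,9.392) -> (15.717,15.781), length = 8
  seg 6: (15.717,15.781) -> (6.9,3.646), length = 15
  seg 7: (6.9,3.646) -> (-4.267,-11.726), length = 19
  seg 8: (-4.267,-11.726) -> (2.198,-2.827), length = 11
  seg 9: (2.198,-2.827) -> (-8.382,-17.389), length = 18
Total = 123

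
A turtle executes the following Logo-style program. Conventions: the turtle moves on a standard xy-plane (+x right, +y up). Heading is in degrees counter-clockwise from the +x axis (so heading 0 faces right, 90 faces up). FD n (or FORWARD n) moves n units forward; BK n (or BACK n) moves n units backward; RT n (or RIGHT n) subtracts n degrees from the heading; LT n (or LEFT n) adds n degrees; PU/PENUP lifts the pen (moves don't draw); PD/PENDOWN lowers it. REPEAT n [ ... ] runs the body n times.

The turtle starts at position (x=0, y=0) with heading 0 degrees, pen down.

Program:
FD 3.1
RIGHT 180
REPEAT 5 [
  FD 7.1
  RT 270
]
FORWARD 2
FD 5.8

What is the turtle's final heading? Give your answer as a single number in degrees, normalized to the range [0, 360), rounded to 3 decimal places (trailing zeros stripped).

Answer: 270

Derivation:
Executing turtle program step by step:
Start: pos=(0,0), heading=0, pen down
FD 3.1: (0,0) -> (3.1,0) [heading=0, draw]
RT 180: heading 0 -> 180
REPEAT 5 [
  -- iteration 1/5 --
  FD 7.1: (3.1,0) -> (-4,0) [heading=180, draw]
  RT 270: heading 180 -> 270
  -- iteration 2/5 --
  FD 7.1: (-4,0) -> (-4,-7.1) [heading=270, draw]
  RT 270: heading 270 -> 0
  -- iteration 3/5 --
  FD 7.1: (-4,-7.1) -> (3.1,-7.1) [heading=0, draw]
  RT 270: heading 0 -> 90
  -- iteration 4/5 --
  FD 7.1: (3.1,-7.1) -> (3.1,0) [heading=90, draw]
  RT 270: heading 90 -> 180
  -- iteration 5/5 --
  FD 7.1: (3.1,0) -> (-4,0) [heading=180, draw]
  RT 270: heading 180 -> 270
]
FD 2: (-4,0) -> (-4,-2) [heading=270, draw]
FD 5.8: (-4,-2) -> (-4,-7.8) [heading=270, draw]
Final: pos=(-4,-7.8), heading=270, 8 segment(s) drawn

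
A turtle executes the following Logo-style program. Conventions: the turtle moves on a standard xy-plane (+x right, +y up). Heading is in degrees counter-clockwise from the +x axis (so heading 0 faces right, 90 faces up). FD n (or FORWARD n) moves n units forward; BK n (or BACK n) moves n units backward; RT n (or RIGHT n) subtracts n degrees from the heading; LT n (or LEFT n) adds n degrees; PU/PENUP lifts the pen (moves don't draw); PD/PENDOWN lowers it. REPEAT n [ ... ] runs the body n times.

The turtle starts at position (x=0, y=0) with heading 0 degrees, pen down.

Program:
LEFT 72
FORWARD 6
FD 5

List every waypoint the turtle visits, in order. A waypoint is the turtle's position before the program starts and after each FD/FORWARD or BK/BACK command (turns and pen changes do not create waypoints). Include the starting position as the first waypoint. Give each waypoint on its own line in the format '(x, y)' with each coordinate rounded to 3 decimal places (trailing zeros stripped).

Answer: (0, 0)
(1.854, 5.706)
(3.399, 10.462)

Derivation:
Executing turtle program step by step:
Start: pos=(0,0), heading=0, pen down
LT 72: heading 0 -> 72
FD 6: (0,0) -> (1.854,5.706) [heading=72, draw]
FD 5: (1.854,5.706) -> (3.399,10.462) [heading=72, draw]
Final: pos=(3.399,10.462), heading=72, 2 segment(s) drawn
Waypoints (3 total):
(0, 0)
(1.854, 5.706)
(3.399, 10.462)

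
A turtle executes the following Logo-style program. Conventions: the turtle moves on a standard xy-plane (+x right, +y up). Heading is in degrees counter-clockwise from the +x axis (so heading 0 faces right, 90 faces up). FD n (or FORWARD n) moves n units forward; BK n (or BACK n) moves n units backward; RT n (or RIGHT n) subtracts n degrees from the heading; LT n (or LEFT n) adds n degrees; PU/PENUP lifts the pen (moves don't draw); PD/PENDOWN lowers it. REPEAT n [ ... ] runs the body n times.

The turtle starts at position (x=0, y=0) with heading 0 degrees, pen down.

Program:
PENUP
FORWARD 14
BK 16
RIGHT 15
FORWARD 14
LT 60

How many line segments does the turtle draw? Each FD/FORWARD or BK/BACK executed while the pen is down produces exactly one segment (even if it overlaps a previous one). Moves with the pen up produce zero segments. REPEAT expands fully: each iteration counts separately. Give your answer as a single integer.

Answer: 0

Derivation:
Executing turtle program step by step:
Start: pos=(0,0), heading=0, pen down
PU: pen up
FD 14: (0,0) -> (14,0) [heading=0, move]
BK 16: (14,0) -> (-2,0) [heading=0, move]
RT 15: heading 0 -> 345
FD 14: (-2,0) -> (11.523,-3.623) [heading=345, move]
LT 60: heading 345 -> 45
Final: pos=(11.523,-3.623), heading=45, 0 segment(s) drawn
Segments drawn: 0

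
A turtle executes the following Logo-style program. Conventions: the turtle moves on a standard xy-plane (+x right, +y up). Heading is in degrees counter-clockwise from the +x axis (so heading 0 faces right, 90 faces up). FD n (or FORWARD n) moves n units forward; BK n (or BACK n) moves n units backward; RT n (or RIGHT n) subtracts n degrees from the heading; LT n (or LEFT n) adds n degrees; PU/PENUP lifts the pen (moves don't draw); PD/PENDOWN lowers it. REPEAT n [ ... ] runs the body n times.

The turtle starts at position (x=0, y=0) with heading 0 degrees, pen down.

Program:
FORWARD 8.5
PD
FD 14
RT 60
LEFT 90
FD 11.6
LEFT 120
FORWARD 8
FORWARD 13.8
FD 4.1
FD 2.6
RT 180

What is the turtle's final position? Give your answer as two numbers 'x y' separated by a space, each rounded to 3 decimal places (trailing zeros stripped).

Executing turtle program step by step:
Start: pos=(0,0), heading=0, pen down
FD 8.5: (0,0) -> (8.5,0) [heading=0, draw]
PD: pen down
FD 14: (8.5,0) -> (22.5,0) [heading=0, draw]
RT 60: heading 0 -> 300
LT 90: heading 300 -> 30
FD 11.6: (22.5,0) -> (32.546,5.8) [heading=30, draw]
LT 120: heading 30 -> 150
FD 8: (32.546,5.8) -> (25.618,9.8) [heading=150, draw]
FD 13.8: (25.618,9.8) -> (13.667,16.7) [heading=150, draw]
FD 4.1: (13.667,16.7) -> (10.116,18.75) [heading=150, draw]
FD 2.6: (10.116,18.75) -> (7.864,20.05) [heading=150, draw]
RT 180: heading 150 -> 330
Final: pos=(7.864,20.05), heading=330, 7 segment(s) drawn

Answer: 7.864 20.05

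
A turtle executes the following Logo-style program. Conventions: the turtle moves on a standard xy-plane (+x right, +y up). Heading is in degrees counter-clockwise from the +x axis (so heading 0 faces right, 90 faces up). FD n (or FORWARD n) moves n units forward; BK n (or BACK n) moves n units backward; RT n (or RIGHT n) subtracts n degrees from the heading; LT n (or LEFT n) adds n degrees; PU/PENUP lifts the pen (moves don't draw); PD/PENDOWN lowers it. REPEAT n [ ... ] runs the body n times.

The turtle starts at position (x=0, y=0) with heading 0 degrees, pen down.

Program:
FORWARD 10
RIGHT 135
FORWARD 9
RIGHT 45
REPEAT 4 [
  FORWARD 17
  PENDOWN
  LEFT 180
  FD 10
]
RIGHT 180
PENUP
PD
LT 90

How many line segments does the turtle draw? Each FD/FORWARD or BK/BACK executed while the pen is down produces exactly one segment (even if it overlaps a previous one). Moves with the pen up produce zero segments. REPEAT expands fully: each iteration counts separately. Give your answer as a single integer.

Answer: 10

Derivation:
Executing turtle program step by step:
Start: pos=(0,0), heading=0, pen down
FD 10: (0,0) -> (10,0) [heading=0, draw]
RT 135: heading 0 -> 225
FD 9: (10,0) -> (3.636,-6.364) [heading=225, draw]
RT 45: heading 225 -> 180
REPEAT 4 [
  -- iteration 1/4 --
  FD 17: (3.636,-6.364) -> (-13.364,-6.364) [heading=180, draw]
  PD: pen down
  LT 180: heading 180 -> 0
  FD 10: (-13.364,-6.364) -> (-3.364,-6.364) [heading=0, draw]
  -- iteration 2/4 --
  FD 17: (-3.364,-6.364) -> (13.636,-6.364) [heading=0, draw]
  PD: pen down
  LT 180: heading 0 -> 180
  FD 10: (13.636,-6.364) -> (3.636,-6.364) [heading=180, draw]
  -- iteration 3/4 --
  FD 17: (3.636,-6.364) -> (-13.364,-6.364) [heading=180, draw]
  PD: pen down
  LT 180: heading 180 -> 0
  FD 10: (-13.364,-6.364) -> (-3.364,-6.364) [heading=0, draw]
  -- iteration 4/4 --
  FD 17: (-3.364,-6.364) -> (13.636,-6.364) [heading=0, draw]
  PD: pen down
  LT 180: heading 0 -> 180
  FD 10: (13.636,-6.364) -> (3.636,-6.364) [heading=180, draw]
]
RT 180: heading 180 -> 0
PU: pen up
PD: pen down
LT 90: heading 0 -> 90
Final: pos=(3.636,-6.364), heading=90, 10 segment(s) drawn
Segments drawn: 10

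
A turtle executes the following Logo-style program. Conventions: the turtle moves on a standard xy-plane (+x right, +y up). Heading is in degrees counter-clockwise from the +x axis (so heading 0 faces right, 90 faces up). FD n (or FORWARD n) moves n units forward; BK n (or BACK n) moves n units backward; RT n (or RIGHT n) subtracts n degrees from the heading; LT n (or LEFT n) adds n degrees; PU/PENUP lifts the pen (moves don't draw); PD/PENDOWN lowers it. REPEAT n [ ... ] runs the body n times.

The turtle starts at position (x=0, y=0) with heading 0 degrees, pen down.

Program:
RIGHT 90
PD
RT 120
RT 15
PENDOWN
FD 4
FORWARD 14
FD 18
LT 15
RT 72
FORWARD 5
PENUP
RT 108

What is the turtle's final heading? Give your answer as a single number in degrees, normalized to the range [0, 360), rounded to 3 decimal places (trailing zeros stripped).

Answer: 330

Derivation:
Executing turtle program step by step:
Start: pos=(0,0), heading=0, pen down
RT 90: heading 0 -> 270
PD: pen down
RT 120: heading 270 -> 150
RT 15: heading 150 -> 135
PD: pen down
FD 4: (0,0) -> (-2.828,2.828) [heading=135, draw]
FD 14: (-2.828,2.828) -> (-12.728,12.728) [heading=135, draw]
FD 18: (-12.728,12.728) -> (-25.456,25.456) [heading=135, draw]
LT 15: heading 135 -> 150
RT 72: heading 150 -> 78
FD 5: (-25.456,25.456) -> (-24.416,30.347) [heading=78, draw]
PU: pen up
RT 108: heading 78 -> 330
Final: pos=(-24.416,30.347), heading=330, 4 segment(s) drawn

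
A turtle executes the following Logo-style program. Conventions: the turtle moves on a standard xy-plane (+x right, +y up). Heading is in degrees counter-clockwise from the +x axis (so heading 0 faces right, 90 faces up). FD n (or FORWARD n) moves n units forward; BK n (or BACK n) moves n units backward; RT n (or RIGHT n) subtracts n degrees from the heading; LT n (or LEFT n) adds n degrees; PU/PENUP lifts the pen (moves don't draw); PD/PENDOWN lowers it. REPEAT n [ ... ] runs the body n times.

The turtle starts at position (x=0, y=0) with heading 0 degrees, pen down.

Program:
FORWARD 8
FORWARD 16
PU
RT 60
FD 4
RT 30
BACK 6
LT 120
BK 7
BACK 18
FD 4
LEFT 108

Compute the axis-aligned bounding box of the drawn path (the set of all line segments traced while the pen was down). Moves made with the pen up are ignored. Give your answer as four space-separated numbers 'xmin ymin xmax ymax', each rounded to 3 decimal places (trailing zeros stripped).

Executing turtle program step by step:
Start: pos=(0,0), heading=0, pen down
FD 8: (0,0) -> (8,0) [heading=0, draw]
FD 16: (8,0) -> (24,0) [heading=0, draw]
PU: pen up
RT 60: heading 0 -> 300
FD 4: (24,0) -> (26,-3.464) [heading=300, move]
RT 30: heading 300 -> 270
BK 6: (26,-3.464) -> (26,2.536) [heading=270, move]
LT 120: heading 270 -> 30
BK 7: (26,2.536) -> (19.938,-0.964) [heading=30, move]
BK 18: (19.938,-0.964) -> (4.349,-9.964) [heading=30, move]
FD 4: (4.349,-9.964) -> (7.813,-7.964) [heading=30, move]
LT 108: heading 30 -> 138
Final: pos=(7.813,-7.964), heading=138, 2 segment(s) drawn

Segment endpoints: x in {0, 8, 24}, y in {0}
xmin=0, ymin=0, xmax=24, ymax=0

Answer: 0 0 24 0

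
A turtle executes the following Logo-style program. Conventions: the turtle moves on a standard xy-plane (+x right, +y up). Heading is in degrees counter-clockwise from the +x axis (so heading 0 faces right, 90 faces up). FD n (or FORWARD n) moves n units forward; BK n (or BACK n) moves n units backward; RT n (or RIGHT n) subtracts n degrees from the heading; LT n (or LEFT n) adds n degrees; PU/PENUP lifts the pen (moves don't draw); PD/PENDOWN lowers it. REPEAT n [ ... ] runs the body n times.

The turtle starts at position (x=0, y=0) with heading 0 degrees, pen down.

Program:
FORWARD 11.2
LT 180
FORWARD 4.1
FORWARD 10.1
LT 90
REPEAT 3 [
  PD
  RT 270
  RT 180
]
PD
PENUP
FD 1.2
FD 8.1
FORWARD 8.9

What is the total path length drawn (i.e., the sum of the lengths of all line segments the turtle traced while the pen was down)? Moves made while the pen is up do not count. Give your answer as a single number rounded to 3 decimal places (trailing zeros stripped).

Executing turtle program step by step:
Start: pos=(0,0), heading=0, pen down
FD 11.2: (0,0) -> (11.2,0) [heading=0, draw]
LT 180: heading 0 -> 180
FD 4.1: (11.2,0) -> (7.1,0) [heading=180, draw]
FD 10.1: (7.1,0) -> (-3,0) [heading=180, draw]
LT 90: heading 180 -> 270
REPEAT 3 [
  -- iteration 1/3 --
  PD: pen down
  RT 270: heading 270 -> 0
  RT 180: heading 0 -> 180
  -- iteration 2/3 --
  PD: pen down
  RT 270: heading 180 -> 270
  RT 180: heading 270 -> 90
  -- iteration 3/3 --
  PD: pen down
  RT 270: heading 90 -> 180
  RT 180: heading 180 -> 0
]
PD: pen down
PU: pen up
FD 1.2: (-3,0) -> (-1.8,0) [heading=0, move]
FD 8.1: (-1.8,0) -> (6.3,0) [heading=0, move]
FD 8.9: (6.3,0) -> (15.2,0) [heading=0, move]
Final: pos=(15.2,0), heading=0, 3 segment(s) drawn

Segment lengths:
  seg 1: (0,0) -> (11.2,0), length = 11.2
  seg 2: (11.2,0) -> (7.1,0), length = 4.1
  seg 3: (7.1,0) -> (-3,0), length = 10.1
Total = 25.4

Answer: 25.4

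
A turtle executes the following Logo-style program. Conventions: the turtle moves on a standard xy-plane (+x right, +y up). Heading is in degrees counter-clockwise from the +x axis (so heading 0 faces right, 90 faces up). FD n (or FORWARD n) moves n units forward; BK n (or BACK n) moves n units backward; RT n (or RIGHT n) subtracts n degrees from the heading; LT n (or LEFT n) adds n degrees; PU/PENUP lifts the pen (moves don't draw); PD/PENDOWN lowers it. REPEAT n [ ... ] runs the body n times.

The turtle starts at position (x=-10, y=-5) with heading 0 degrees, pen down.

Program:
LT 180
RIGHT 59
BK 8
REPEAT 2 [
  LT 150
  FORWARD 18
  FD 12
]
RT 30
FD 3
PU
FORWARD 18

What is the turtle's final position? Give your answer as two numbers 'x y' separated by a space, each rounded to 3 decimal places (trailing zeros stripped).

Answer: 27.189 -4.798

Derivation:
Executing turtle program step by step:
Start: pos=(-10,-5), heading=0, pen down
LT 180: heading 0 -> 180
RT 59: heading 180 -> 121
BK 8: (-10,-5) -> (-5.88,-11.857) [heading=121, draw]
REPEAT 2 [
  -- iteration 1/2 --
  LT 150: heading 121 -> 271
  FD 18: (-5.88,-11.857) -> (-5.566,-29.855) [heading=271, draw]
  FD 12: (-5.566,-29.855) -> (-5.356,-41.853) [heading=271, draw]
  -- iteration 2/2 --
  LT 150: heading 271 -> 61
  FD 18: (-5.356,-41.853) -> (3.37,-26.11) [heading=61, draw]
  FD 12: (3.37,-26.11) -> (9.188,-15.614) [heading=61, draw]
]
RT 30: heading 61 -> 31
FD 3: (9.188,-15.614) -> (11.76,-14.069) [heading=31, draw]
PU: pen up
FD 18: (11.76,-14.069) -> (27.189,-4.798) [heading=31, move]
Final: pos=(27.189,-4.798), heading=31, 6 segment(s) drawn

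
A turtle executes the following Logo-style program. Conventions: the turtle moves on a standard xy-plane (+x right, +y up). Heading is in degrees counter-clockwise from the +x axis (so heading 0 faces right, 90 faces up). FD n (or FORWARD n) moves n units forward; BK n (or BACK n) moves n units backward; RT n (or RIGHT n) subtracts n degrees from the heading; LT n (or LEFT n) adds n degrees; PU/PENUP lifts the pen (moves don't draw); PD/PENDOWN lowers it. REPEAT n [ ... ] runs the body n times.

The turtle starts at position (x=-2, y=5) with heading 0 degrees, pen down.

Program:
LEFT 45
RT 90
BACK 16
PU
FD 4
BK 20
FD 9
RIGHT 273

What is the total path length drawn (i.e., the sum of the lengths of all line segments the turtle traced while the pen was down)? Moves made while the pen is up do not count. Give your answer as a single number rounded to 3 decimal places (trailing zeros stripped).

Answer: 16

Derivation:
Executing turtle program step by step:
Start: pos=(-2,5), heading=0, pen down
LT 45: heading 0 -> 45
RT 90: heading 45 -> 315
BK 16: (-2,5) -> (-13.314,16.314) [heading=315, draw]
PU: pen up
FD 4: (-13.314,16.314) -> (-10.485,13.485) [heading=315, move]
BK 20: (-10.485,13.485) -> (-24.627,27.627) [heading=315, move]
FD 9: (-24.627,27.627) -> (-18.263,21.263) [heading=315, move]
RT 273: heading 315 -> 42
Final: pos=(-18.263,21.263), heading=42, 1 segment(s) drawn

Segment lengths:
  seg 1: (-2,5) -> (-13.314,16.314), length = 16
Total = 16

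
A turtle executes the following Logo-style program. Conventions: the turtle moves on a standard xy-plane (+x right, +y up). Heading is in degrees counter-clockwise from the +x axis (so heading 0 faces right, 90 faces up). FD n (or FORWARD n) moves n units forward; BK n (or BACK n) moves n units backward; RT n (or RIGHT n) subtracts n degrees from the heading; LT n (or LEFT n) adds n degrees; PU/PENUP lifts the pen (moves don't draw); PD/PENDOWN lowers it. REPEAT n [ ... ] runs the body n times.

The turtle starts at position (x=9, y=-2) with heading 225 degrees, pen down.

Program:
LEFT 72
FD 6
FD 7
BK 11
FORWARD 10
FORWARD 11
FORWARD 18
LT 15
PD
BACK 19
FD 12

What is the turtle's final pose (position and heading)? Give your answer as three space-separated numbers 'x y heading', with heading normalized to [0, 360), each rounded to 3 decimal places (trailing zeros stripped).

Answer: 22.93 -33.329 312

Derivation:
Executing turtle program step by step:
Start: pos=(9,-2), heading=225, pen down
LT 72: heading 225 -> 297
FD 6: (9,-2) -> (11.724,-7.346) [heading=297, draw]
FD 7: (11.724,-7.346) -> (14.902,-13.583) [heading=297, draw]
BK 11: (14.902,-13.583) -> (9.908,-3.782) [heading=297, draw]
FD 10: (9.908,-3.782) -> (14.448,-12.692) [heading=297, draw]
FD 11: (14.448,-12.692) -> (19.442,-22.493) [heading=297, draw]
FD 18: (19.442,-22.493) -> (27.614,-38.531) [heading=297, draw]
LT 15: heading 297 -> 312
PD: pen down
BK 19: (27.614,-38.531) -> (14.9,-24.412) [heading=312, draw]
FD 12: (14.9,-24.412) -> (22.93,-33.329) [heading=312, draw]
Final: pos=(22.93,-33.329), heading=312, 8 segment(s) drawn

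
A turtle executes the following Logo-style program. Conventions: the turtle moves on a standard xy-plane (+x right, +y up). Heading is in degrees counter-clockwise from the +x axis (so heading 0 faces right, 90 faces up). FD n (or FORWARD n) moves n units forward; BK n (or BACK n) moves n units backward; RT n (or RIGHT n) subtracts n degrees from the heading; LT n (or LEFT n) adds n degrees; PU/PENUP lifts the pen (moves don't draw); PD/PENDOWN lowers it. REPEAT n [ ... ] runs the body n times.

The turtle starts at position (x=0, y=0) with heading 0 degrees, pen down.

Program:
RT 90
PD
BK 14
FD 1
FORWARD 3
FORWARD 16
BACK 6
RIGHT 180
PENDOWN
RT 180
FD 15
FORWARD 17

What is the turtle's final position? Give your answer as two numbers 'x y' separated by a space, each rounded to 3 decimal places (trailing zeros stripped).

Executing turtle program step by step:
Start: pos=(0,0), heading=0, pen down
RT 90: heading 0 -> 270
PD: pen down
BK 14: (0,0) -> (0,14) [heading=270, draw]
FD 1: (0,14) -> (0,13) [heading=270, draw]
FD 3: (0,13) -> (0,10) [heading=270, draw]
FD 16: (0,10) -> (0,-6) [heading=270, draw]
BK 6: (0,-6) -> (0,0) [heading=270, draw]
RT 180: heading 270 -> 90
PD: pen down
RT 180: heading 90 -> 270
FD 15: (0,0) -> (0,-15) [heading=270, draw]
FD 17: (0,-15) -> (0,-32) [heading=270, draw]
Final: pos=(0,-32), heading=270, 7 segment(s) drawn

Answer: 0 -32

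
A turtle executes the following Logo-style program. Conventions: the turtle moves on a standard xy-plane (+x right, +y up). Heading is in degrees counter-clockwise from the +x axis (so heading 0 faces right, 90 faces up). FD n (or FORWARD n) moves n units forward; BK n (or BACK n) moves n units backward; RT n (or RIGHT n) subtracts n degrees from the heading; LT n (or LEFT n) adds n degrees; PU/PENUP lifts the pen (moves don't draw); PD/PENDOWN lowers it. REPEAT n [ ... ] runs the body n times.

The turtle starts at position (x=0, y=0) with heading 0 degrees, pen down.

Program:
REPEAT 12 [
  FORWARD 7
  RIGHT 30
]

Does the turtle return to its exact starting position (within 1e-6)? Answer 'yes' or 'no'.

Answer: yes

Derivation:
Executing turtle program step by step:
Start: pos=(0,0), heading=0, pen down
REPEAT 12 [
  -- iteration 1/12 --
  FD 7: (0,0) -> (7,0) [heading=0, draw]
  RT 30: heading 0 -> 330
  -- iteration 2/12 --
  FD 7: (7,0) -> (13.062,-3.5) [heading=330, draw]
  RT 30: heading 330 -> 300
  -- iteration 3/12 --
  FD 7: (13.062,-3.5) -> (16.562,-9.562) [heading=300, draw]
  RT 30: heading 300 -> 270
  -- iteration 4/12 --
  FD 7: (16.562,-9.562) -> (16.562,-16.562) [heading=270, draw]
  RT 30: heading 270 -> 240
  -- iteration 5/12 --
  FD 7: (16.562,-16.562) -> (13.062,-22.624) [heading=240, draw]
  RT 30: heading 240 -> 210
  -- iteration 6/12 --
  FD 7: (13.062,-22.624) -> (7,-26.124) [heading=210, draw]
  RT 30: heading 210 -> 180
  -- iteration 7/12 --
  FD 7: (7,-26.124) -> (0,-26.124) [heading=180, draw]
  RT 30: heading 180 -> 150
  -- iteration 8/12 --
  FD 7: (0,-26.124) -> (-6.062,-22.624) [heading=150, draw]
  RT 30: heading 150 -> 120
  -- iteration 9/12 --
  FD 7: (-6.062,-22.624) -> (-9.562,-16.562) [heading=120, draw]
  RT 30: heading 120 -> 90
  -- iteration 10/12 --
  FD 7: (-9.562,-16.562) -> (-9.562,-9.562) [heading=90, draw]
  RT 30: heading 90 -> 60
  -- iteration 11/12 --
  FD 7: (-9.562,-9.562) -> (-6.062,-3.5) [heading=60, draw]
  RT 30: heading 60 -> 30
  -- iteration 12/12 --
  FD 7: (-6.062,-3.5) -> (0,0) [heading=30, draw]
  RT 30: heading 30 -> 0
]
Final: pos=(0,0), heading=0, 12 segment(s) drawn

Start position: (0, 0)
Final position: (0, 0)
Distance = 0; < 1e-6 -> CLOSED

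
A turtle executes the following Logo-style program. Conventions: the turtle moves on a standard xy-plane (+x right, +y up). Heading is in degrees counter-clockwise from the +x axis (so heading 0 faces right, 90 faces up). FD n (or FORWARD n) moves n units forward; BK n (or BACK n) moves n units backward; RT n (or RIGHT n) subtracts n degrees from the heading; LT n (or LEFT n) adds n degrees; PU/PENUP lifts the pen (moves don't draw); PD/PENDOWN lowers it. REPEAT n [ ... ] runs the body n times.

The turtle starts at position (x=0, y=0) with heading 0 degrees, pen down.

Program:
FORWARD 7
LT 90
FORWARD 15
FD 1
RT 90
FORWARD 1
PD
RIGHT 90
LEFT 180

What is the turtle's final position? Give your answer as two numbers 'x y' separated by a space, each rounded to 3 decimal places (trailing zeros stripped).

Answer: 8 16

Derivation:
Executing turtle program step by step:
Start: pos=(0,0), heading=0, pen down
FD 7: (0,0) -> (7,0) [heading=0, draw]
LT 90: heading 0 -> 90
FD 15: (7,0) -> (7,15) [heading=90, draw]
FD 1: (7,15) -> (7,16) [heading=90, draw]
RT 90: heading 90 -> 0
FD 1: (7,16) -> (8,16) [heading=0, draw]
PD: pen down
RT 90: heading 0 -> 270
LT 180: heading 270 -> 90
Final: pos=(8,16), heading=90, 4 segment(s) drawn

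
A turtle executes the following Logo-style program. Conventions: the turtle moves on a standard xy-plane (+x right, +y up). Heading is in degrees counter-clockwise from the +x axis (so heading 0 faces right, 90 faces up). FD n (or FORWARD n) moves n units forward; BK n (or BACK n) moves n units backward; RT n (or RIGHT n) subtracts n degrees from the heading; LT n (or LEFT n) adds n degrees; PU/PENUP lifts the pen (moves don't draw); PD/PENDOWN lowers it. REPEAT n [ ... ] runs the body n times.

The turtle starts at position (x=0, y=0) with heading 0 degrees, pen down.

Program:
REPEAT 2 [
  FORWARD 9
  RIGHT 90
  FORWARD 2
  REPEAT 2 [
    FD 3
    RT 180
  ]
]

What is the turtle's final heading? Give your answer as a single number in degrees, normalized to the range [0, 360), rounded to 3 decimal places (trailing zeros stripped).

Answer: 180

Derivation:
Executing turtle program step by step:
Start: pos=(0,0), heading=0, pen down
REPEAT 2 [
  -- iteration 1/2 --
  FD 9: (0,0) -> (9,0) [heading=0, draw]
  RT 90: heading 0 -> 270
  FD 2: (9,0) -> (9,-2) [heading=270, draw]
  REPEAT 2 [
    -- iteration 1/2 --
    FD 3: (9,-2) -> (9,-5) [heading=270, draw]
    RT 180: heading 270 -> 90
    -- iteration 2/2 --
    FD 3: (9,-5) -> (9,-2) [heading=90, draw]
    RT 180: heading 90 -> 270
  ]
  -- iteration 2/2 --
  FD 9: (9,-2) -> (9,-11) [heading=270, draw]
  RT 90: heading 270 -> 180
  FD 2: (9,-11) -> (7,-11) [heading=180, draw]
  REPEAT 2 [
    -- iteration 1/2 --
    FD 3: (7,-11) -> (4,-11) [heading=180, draw]
    RT 180: heading 180 -> 0
    -- iteration 2/2 --
    FD 3: (4,-11) -> (7,-11) [heading=0, draw]
    RT 180: heading 0 -> 180
  ]
]
Final: pos=(7,-11), heading=180, 8 segment(s) drawn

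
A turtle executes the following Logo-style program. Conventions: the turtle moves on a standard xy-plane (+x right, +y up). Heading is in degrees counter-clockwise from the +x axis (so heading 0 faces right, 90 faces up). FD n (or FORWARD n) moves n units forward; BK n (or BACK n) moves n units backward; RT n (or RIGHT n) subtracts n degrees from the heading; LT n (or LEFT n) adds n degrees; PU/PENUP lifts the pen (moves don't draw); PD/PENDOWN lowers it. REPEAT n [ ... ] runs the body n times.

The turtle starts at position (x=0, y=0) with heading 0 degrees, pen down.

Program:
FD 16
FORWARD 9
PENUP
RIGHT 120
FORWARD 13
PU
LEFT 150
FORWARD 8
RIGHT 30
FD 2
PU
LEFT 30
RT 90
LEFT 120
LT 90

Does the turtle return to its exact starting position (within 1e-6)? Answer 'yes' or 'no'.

Answer: no

Derivation:
Executing turtle program step by step:
Start: pos=(0,0), heading=0, pen down
FD 16: (0,0) -> (16,0) [heading=0, draw]
FD 9: (16,0) -> (25,0) [heading=0, draw]
PU: pen up
RT 120: heading 0 -> 240
FD 13: (25,0) -> (18.5,-11.258) [heading=240, move]
PU: pen up
LT 150: heading 240 -> 30
FD 8: (18.5,-11.258) -> (25.428,-7.258) [heading=30, move]
RT 30: heading 30 -> 0
FD 2: (25.428,-7.258) -> (27.428,-7.258) [heading=0, move]
PU: pen up
LT 30: heading 0 -> 30
RT 90: heading 30 -> 300
LT 120: heading 300 -> 60
LT 90: heading 60 -> 150
Final: pos=(27.428,-7.258), heading=150, 2 segment(s) drawn

Start position: (0, 0)
Final position: (27.428, -7.258)
Distance = 28.372; >= 1e-6 -> NOT closed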